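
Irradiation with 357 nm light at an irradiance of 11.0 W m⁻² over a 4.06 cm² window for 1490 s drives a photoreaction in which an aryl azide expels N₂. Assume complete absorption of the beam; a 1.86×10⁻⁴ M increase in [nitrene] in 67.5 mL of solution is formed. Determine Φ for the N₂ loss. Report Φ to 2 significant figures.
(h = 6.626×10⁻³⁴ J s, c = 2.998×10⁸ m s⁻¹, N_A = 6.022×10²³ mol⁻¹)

Product: (1.86×10⁻⁴ M)(0.0675 L) = 1.256×10⁻⁵ mol.
Photon energy at 357 nm: hc/λ = (6.626×10⁻³⁴)(2.998×10⁸)/(357×10⁻⁹) = 5.564×10⁻¹⁹ J.
Energy delivered: (11.0 W m⁻²)(4.06×10⁻⁴ m²)(1490 s) = 6.654 J.
Photons incident: 6.654 / 5.564×10⁻¹⁹ = 1.196×10¹⁹, i.e. 1.196×10¹⁹/6.022×10²³ = 1.986×10⁻⁵ mol.
Φ = 1.256×10⁻⁵ mol / 1.986×10⁻⁵ mol photons = 0.63.

Φ = 0.63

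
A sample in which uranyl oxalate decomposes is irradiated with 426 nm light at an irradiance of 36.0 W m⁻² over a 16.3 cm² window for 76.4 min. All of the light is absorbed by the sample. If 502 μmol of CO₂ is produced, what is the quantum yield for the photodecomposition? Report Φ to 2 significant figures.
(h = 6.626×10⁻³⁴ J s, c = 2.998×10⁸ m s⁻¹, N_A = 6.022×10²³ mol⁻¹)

Product: 502 μmol = 5.02×10⁻⁴ mol.
Photon energy at 426 nm: hc/λ = (6.626×10⁻³⁴)(2.998×10⁸)/(426×10⁻⁹) = 4.663×10⁻¹⁹ J.
Energy delivered: (36.0 W m⁻²)(16.3×10⁻⁴ m²)(4584 s) = 269.0 J.
Photons incident: 269.0 / 4.663×10⁻¹⁹ = 5.769×10²⁰, i.e. 5.769×10²⁰/6.022×10²³ = 9.580×10⁻⁴ mol.
Φ = 5.02×10⁻⁴ mol / 9.580×10⁻⁴ mol photons = 0.52.

Φ = 0.52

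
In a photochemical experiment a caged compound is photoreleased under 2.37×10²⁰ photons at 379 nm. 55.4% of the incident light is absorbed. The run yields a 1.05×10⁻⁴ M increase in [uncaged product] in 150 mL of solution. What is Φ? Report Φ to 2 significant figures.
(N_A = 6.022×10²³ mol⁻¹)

Product: (1.05×10⁻⁴ M)(0.15 L) = 1.575×10⁻⁵ mol.
Moles of photons: 2.37×10²⁰ / 6.022×10²³ = 3.936×10⁻⁴ mol.
Photons absorbed: 0.554 × 3.936×10⁻⁴ = 2.181×10⁻⁴ mol.
Φ = 1.575×10⁻⁵ mol / 2.181×10⁻⁴ mol photons = 0.072.

Φ = 0.072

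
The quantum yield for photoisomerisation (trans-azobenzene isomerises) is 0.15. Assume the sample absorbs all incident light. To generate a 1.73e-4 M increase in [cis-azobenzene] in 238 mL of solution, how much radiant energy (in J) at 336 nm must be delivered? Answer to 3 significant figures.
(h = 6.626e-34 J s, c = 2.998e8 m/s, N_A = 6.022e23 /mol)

97.7 J

Product: (1.73e-4 M)(0.238 L) = 4.117e-5 mol.
Photons that must be absorbed: 4.117e-5 / 0.15 = 2.745e-4 mol.
Photon energy: hc/λ = 5.912e-19 J; per mole, 3.560e5 J mol⁻¹.
Energy required: 2.745e-4 × 3.560e5 = 97.7 J.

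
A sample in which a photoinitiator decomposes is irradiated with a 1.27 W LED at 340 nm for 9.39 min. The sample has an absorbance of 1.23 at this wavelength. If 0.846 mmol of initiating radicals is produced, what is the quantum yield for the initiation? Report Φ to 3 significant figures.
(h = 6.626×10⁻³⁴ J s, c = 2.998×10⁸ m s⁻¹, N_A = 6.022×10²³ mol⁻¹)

Product: 0.846 mmol = 8.46×10⁻⁴ mol.
Photon energy at 340 nm: hc/λ = (6.626×10⁻³⁴)(2.998×10⁸)/(340×10⁻⁹) = 5.843×10⁻¹⁹ J.
Energy delivered: (1.27 W)(563.4 s) = 715.5 J.
Photons incident: 715.5 / 5.843×10⁻¹⁹ = 1.225×10²¹, i.e. 1.225×10²¹/6.022×10²³ = 0.002034 mol.
Fraction absorbed: 1 − 10^(−1.23) = 0.9411.
Photons absorbed: 0.9411 × 0.002034 = 0.001914 mol.
Φ = 8.46×10⁻⁴ mol / 0.001914 mol photons = 0.442.

Φ = 0.442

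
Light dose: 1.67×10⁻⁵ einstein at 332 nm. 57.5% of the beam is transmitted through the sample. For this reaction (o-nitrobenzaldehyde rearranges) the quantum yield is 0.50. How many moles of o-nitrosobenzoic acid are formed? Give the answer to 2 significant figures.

3.5×10⁻⁶ mol

Fraction absorbed: 1 − 57.5/100 = 0.4250.
Photons absorbed: 0.4250 × 1.67×10⁻⁵ = 7.097×10⁻⁶ mol.
Product: Φ × n_abs = 0.50 × 7.097×10⁻⁶ = 3.549×10⁻⁶ mol.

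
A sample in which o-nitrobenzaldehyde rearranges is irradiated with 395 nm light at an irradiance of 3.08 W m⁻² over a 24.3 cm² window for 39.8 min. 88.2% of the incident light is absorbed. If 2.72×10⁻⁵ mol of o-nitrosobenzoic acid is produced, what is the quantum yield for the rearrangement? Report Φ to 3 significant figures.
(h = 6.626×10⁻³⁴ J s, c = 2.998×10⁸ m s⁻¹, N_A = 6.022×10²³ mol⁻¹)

Photon energy at 395 nm: hc/λ = (6.626×10⁻³⁴)(2.998×10⁸)/(395×10⁻⁹) = 5.029×10⁻¹⁹ J.
Energy delivered: (3.08 W m⁻²)(24.3×10⁻⁴ m²)(2388 s) = 17.87 J.
Photons incident: 17.87 / 5.029×10⁻¹⁹ = 3.553×10¹⁹, i.e. 3.553×10¹⁹/6.022×10²³ = 5.900×10⁻⁵ mol.
Photons absorbed: 0.882 × 5.900×10⁻⁵ = 5.204×10⁻⁵ mol.
Φ = 2.72×10⁻⁵ mol / 5.204×10⁻⁵ mol photons = 0.523.

Φ = 0.523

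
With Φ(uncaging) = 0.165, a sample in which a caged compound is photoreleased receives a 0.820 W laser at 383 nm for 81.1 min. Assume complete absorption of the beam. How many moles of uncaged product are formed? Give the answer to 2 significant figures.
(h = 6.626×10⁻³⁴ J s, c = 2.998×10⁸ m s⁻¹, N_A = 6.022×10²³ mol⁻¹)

Photon energy at 383 nm: hc/λ = (6.626×10⁻³⁴)(2.998×10⁸)/(383×10⁻⁹) = 5.187×10⁻¹⁹ J.
Energy delivered: (0.820 W)(4866 s) = 3990 J.
Photons incident: 3990 / 5.187×10⁻¹⁹ = 7.692×10²¹, i.e. 7.692×10²¹/6.022×10²³ = 0.01277 mol.
Product: Φ × n_abs = 0.165 × 0.01277 = 0.002107 mol.

0.0021 mol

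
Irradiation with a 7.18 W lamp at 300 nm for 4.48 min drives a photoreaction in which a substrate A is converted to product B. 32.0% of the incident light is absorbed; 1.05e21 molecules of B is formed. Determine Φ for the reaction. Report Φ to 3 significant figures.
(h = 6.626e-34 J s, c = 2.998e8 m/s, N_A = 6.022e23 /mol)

Product: 1.05e21 / 6.022e23 = 0.001744 mol.
Photon energy at 300 nm: hc/λ = (6.626e-34)(2.998e8)/(300e-9) = 6.622e-19 J.
Energy delivered: (7.18 W)(268.8 s) = 1930 J.
Photons incident: 1930 / 6.622e-19 = 2.915e21, i.e. 2.915e21/6.022e23 = 0.004841 mol.
Photons absorbed: 0.320 × 0.004841 = 0.001549 mol.
Φ = 0.001744 mol / 0.001549 mol photons = 1.13.

Φ = 1.13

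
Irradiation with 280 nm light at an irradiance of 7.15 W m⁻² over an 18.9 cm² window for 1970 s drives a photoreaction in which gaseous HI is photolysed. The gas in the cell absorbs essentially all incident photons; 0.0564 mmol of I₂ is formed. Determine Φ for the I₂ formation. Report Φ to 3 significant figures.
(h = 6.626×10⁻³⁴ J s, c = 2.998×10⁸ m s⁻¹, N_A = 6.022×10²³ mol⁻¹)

Product: 0.0564 mmol = 5.64×10⁻⁵ mol.
Photon energy at 280 nm: hc/λ = (6.626×10⁻³⁴)(2.998×10⁸)/(280×10⁻⁹) = 7.095×10⁻¹⁹ J.
Energy delivered: (7.15 W m⁻²)(18.9×10⁻⁴ m²)(1970 s) = 26.62 J.
Photons incident: 26.62 / 7.095×10⁻¹⁹ = 3.752×10¹⁹, i.e. 3.752×10¹⁹/6.022×10²³ = 6.230×10⁻⁵ mol.
Φ = 5.64×10⁻⁵ mol / 6.230×10⁻⁵ mol photons = 0.905.

Φ = 0.905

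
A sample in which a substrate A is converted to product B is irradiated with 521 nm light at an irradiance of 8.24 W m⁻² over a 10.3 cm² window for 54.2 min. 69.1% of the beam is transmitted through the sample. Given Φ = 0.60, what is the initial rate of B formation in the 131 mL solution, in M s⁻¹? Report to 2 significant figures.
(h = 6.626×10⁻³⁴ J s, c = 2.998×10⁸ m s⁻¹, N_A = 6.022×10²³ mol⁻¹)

Photon energy at 521 nm: hc/λ = (6.626×10⁻³⁴)(2.998×10⁸)/(521×10⁻⁹) = 3.813×10⁻¹⁹ J.
Energy delivered: (8.24 W m⁻²)(10.3×10⁻⁴ m²)(3252 s) = 27.60 J.
Photons incident: 27.60 / 3.813×10⁻¹⁹ = 7.238×10¹⁹, i.e. 7.238×10¹⁹/6.022×10²³ = 1.202×10⁻⁴ mol.
Fraction absorbed: 1 − 69.1/100 = 0.3090.
Photons absorbed: 0.3090 × 1.202×10⁻⁴ = 3.714×10⁻⁵ mol.
Product formed: 0.60 × 3.714×10⁻⁵ = 2.228×10⁻⁵ mol.
Rate: 2.228×10⁻⁵ mol / (3252 s × 0.131 L) = 5.2×10⁻⁸ M s⁻¹.

5.2×10⁻⁸ M s⁻¹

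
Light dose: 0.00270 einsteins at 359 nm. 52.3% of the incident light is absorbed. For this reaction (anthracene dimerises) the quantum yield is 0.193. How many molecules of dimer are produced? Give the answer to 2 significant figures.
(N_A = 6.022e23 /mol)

1.6e20 molecules

Photons absorbed: 0.523 × 0.00270 = 0.001412 mol.
Product: Φ × n_abs = 0.193 × 0.001412 = 2.725e-4 mol.
As a count: 2.725e-4 × 6.022e23 = 1.6e20.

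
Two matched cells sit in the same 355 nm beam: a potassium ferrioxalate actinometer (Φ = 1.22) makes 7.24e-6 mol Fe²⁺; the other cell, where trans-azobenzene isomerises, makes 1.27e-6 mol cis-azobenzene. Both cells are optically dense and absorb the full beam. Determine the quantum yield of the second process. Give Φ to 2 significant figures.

Φ = 0.21

Photons absorbed by the actinometer: 7.24e-6 / 1.22 = 5.934e-6 mol.
Φ(unknown) = 1.27e-6 / 5.934e-6 = 0.21.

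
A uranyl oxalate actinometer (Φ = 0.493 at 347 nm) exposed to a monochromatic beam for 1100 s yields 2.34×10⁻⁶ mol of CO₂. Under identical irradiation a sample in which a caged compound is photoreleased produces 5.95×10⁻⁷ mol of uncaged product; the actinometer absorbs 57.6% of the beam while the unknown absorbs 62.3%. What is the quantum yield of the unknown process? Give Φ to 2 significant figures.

Photons absorbed by the actinometer: 2.34×10⁻⁶ / 0.493 = 4.746×10⁻⁶ mol.
Incident flux: 4.746×10⁻⁶ / 0.576 = 8.240×10⁻⁶ einstein.
Absorbed by unknown: 0.623 × 8.240×10⁻⁶ = 5.134×10⁻⁶ mol.
Φ(unknown) = 5.95×10⁻⁷ / 5.134×10⁻⁶ = 0.12.

Φ = 0.12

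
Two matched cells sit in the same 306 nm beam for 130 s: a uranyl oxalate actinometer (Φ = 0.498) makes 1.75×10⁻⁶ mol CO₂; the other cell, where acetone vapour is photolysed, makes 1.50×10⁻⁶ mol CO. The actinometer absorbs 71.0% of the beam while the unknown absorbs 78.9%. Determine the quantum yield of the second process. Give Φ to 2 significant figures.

Φ = 0.38

Photons absorbed by the actinometer: 1.75×10⁻⁶ / 0.498 = 3.514×10⁻⁶ mol.
Incident flux: 3.514×10⁻⁶ / 0.710 = 4.949×10⁻⁶ einstein.
Absorbed by unknown: 0.789 × 4.949×10⁻⁶ = 3.905×10⁻⁶ mol.
Φ(unknown) = 1.50×10⁻⁶ / 3.905×10⁻⁶ = 0.38.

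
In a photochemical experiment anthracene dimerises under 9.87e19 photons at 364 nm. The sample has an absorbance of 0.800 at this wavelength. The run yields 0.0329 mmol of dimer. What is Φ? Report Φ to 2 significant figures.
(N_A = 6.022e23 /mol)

Φ = 0.24

Product: 0.0329 mmol = 3.29e-5 mol.
Moles of photons: 9.87e19 / 6.022e23 = 1.639e-4 mol.
Fraction absorbed: 1 − 10^(−0.800) = 0.8415.
Photons absorbed: 0.8415 × 1.639e-4 = 1.379e-4 mol.
Φ = 3.29e-5 mol / 1.379e-4 mol photons = 0.24.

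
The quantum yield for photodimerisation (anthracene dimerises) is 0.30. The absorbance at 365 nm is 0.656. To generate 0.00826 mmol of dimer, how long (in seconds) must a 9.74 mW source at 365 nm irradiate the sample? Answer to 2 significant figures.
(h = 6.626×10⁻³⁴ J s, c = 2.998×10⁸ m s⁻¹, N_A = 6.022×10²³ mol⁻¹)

Product: 0.00826 mmol = 8.26×10⁻⁶ mol.
Photons that must be absorbed: 8.26×10⁻⁶ / 0.30 = 2.753×10⁻⁵ mol.
Fraction absorbed: 1 − 10^(−0.656) = 0.7792.
Incident photons needed: 2.753×10⁻⁵ / 0.7792 = 3.533×10⁻⁵ mol.
Photon energy: hc/λ = 5.442×10⁻¹⁹ J; per mole, 3.277×10⁵ J mol⁻¹.
Energy required: 3.533×10⁻⁵ × 3.277×10⁵ = 11.58 J.
Time: 11.58 J / 0.00974 W = 1200 s.

t ≈ 1200 s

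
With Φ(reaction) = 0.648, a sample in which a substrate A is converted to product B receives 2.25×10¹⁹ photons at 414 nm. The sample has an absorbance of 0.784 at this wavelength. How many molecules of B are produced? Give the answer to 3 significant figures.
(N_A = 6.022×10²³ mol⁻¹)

Moles of photons: 2.25×10¹⁹ / 6.022×10²³ = 3.736×10⁻⁵ mol.
Fraction absorbed: 1 − 10^(−0.784) = 0.8356.
Photons absorbed: 0.8356 × 3.736×10⁻⁵ = 3.122×10⁻⁵ mol.
Product: Φ × n_abs = 0.648 × 3.122×10⁻⁵ = 2.023×10⁻⁵ mol.
As a count: 2.023×10⁻⁵ × 6.022×10²³ = 1.22×10¹⁹.

1.22×10¹⁹ molecules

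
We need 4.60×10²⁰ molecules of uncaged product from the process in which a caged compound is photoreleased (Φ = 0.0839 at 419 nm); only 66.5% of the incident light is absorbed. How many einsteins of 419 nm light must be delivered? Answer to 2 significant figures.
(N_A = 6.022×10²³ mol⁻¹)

Product: 4.60×10²⁰ / 6.022×10²³ = 7.639×10⁻⁴ mol.
Photons that must be absorbed: 7.639×10⁻⁴ / 0.0839 = 0.009105 mol.
Incident photons needed: 0.009105 / 0.665 = 0.01369 mol.

0.014 einstein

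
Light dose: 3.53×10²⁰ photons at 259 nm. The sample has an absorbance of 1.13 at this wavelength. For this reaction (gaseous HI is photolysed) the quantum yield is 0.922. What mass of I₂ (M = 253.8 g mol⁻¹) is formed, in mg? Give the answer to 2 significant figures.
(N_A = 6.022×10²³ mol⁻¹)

130 mg

Moles of photons: 3.53×10²⁰ / 6.022×10²³ = 5.862×10⁻⁴ mol.
Fraction absorbed: 1 − 10^(−1.13) = 0.9259.
Photons absorbed: 0.9259 × 5.862×10⁻⁴ = 5.428×10⁻⁴ mol.
Product: Φ × n_abs = 0.922 × 5.428×10⁻⁴ = 5.005×10⁻⁴ mol.
Mass: 5.005×10⁻⁴ × 253.8 = 0.1270 g = 130 mg.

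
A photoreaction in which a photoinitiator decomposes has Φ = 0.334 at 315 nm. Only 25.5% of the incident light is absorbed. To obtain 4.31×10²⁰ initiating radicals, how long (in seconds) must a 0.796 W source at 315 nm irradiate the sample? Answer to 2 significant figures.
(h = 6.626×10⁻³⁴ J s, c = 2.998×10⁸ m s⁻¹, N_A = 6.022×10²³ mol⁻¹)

Product: 4.31×10²⁰ / 6.022×10²³ = 7.157×10⁻⁴ mol.
Photons that must be absorbed: 7.157×10⁻⁴ / 0.334 = 0.002143 mol.
Incident photons needed: 0.002143 / 0.255 = 0.008404 mol.
Photon energy: hc/λ = 6.306×10⁻¹⁹ J; per mole, 3.797×10⁵ J mol⁻¹.
Energy required: 0.008404 × 3.797×10⁵ = 3191 J.
Time: 3191 J / 0.796 W = 4000 s.

t ≈ 4000 s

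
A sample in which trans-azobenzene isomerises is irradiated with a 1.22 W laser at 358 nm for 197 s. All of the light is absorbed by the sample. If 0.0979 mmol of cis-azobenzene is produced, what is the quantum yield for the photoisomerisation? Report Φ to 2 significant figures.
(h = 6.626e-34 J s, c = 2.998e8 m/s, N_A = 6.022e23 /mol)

Φ = 0.14

Product: 0.0979 mmol = 9.79e-5 mol.
Photon energy at 358 nm: hc/λ = (6.626e-34)(2.998e8)/(358e-9) = 5.549e-19 J.
Energy delivered: (1.22 W)(197 s) = 240.3 J.
Photons incident: 240.3 / 5.549e-19 = 4.331e20, i.e. 4.331e20/6.022e23 = 7.192e-4 mol.
Φ = 9.79e-5 mol / 7.192e-4 mol photons = 0.14.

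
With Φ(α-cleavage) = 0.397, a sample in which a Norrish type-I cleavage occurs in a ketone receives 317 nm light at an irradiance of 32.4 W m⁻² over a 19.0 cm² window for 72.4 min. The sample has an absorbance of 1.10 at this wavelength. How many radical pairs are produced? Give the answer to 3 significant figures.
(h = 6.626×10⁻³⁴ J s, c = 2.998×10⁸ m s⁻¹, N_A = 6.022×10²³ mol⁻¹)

1.56×10²⁰ radical pairs

Photon energy at 317 nm: hc/λ = (6.626×10⁻³⁴)(2.998×10⁸)/(317×10⁻⁹) = 6.266×10⁻¹⁹ J.
Energy delivered: (32.4 W m⁻²)(19.0×10⁻⁴ m²)(4344 s) = 267.4 J.
Photons incident: 267.4 / 6.266×10⁻¹⁹ = 4.267×10²⁰, i.e. 4.267×10²⁰/6.022×10²³ = 7.086×10⁻⁴ mol.
Fraction absorbed: 1 − 10^(−1.10) = 0.9206.
Photons absorbed: 0.9206 × 7.086×10⁻⁴ = 6.523×10⁻⁴ mol.
Product: Φ × n_abs = 0.397 × 6.523×10⁻⁴ = 2.590×10⁻⁴ mol.
As a count: 2.590×10⁻⁴ × 6.022×10²³ = 1.56×10²⁰.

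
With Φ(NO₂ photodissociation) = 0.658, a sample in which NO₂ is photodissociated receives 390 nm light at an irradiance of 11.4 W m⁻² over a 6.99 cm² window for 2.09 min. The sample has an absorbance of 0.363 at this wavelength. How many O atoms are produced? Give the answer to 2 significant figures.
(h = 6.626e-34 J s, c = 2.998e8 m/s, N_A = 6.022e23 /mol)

Photon energy at 390 nm: hc/λ = (6.626e-34)(2.998e8)/(390e-9) = 5.094e-19 J.
Energy delivered: (11.4 W m⁻²)(6.99e-4 m²)(125.4 s) = 0.9993 J.
Photons incident: 0.9993 / 5.094e-19 = 1.962e18, i.e. 1.962e18/6.022e23 = 3.258e-6 mol.
Fraction absorbed: 1 − 10^(−0.363) = 0.5665.
Photons absorbed: 0.5665 × 3.258e-6 = 1.846e-6 mol.
Product: Φ × n_abs = 0.658 × 1.846e-6 = 1.215e-6 mol.
As a count: 1.215e-6 × 6.022e23 = 7.3e17.

7.3e17 atoms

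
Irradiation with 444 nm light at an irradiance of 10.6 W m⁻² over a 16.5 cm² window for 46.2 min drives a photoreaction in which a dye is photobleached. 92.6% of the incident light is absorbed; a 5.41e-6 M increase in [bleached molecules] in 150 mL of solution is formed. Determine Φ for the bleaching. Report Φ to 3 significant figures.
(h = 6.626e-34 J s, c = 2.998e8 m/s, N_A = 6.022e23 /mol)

Φ = 0.00487

Product: (5.41e-6 M)(0.15 L) = 8.115e-7 mol.
Photon energy at 444 nm: hc/λ = (6.626e-34)(2.998e8)/(444e-9) = 4.474e-19 J.
Energy delivered: (10.6 W m⁻²)(16.5e-4 m²)(2772 s) = 48.48 J.
Photons incident: 48.48 / 4.474e-19 = 1.084e20, i.e. 1.084e20/6.022e23 = 1.800e-4 mol.
Photons absorbed: 0.926 × 1.800e-4 = 1.667e-4 mol.
Φ = 8.115e-7 mol / 1.667e-4 mol photons = 0.00487.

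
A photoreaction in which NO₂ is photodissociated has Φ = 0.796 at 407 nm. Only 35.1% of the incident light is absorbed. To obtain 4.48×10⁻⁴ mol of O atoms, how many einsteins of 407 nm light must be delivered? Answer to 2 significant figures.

0.0016 einstein

Photons that must be absorbed: 4.48×10⁻⁴ / 0.796 = 5.628×10⁻⁴ mol.
Incident photons needed: 5.628×10⁻⁴ / 0.351 = 0.001603 mol.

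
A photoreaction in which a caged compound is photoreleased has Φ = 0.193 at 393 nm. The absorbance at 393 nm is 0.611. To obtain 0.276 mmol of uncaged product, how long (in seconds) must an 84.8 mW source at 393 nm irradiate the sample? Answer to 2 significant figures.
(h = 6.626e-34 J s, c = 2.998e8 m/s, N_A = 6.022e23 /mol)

t ≈ 6800 s

Product: 0.276 mmol = 2.76e-4 mol.
Photons that must be absorbed: 2.76e-4 / 0.193 = 0.001430 mol.
Fraction absorbed: 1 − 10^(−0.611) = 0.7551.
Incident photons needed: 0.001430 / 0.7551 = 0.001894 mol.
Photon energy: hc/λ = 5.055e-19 J; per mole, 3.044e5 J mol⁻¹.
Energy required: 0.001894 × 3.044e5 = 576.5 J.
Time: 576.5 J / 0.0848 W = 6800 s.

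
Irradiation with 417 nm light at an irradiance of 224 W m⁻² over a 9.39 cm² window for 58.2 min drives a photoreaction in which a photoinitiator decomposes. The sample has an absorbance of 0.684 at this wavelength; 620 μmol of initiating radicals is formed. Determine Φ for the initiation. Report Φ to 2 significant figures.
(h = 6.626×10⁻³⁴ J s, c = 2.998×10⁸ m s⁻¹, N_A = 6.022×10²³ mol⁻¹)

Φ = 0.31

Product: 620 μmol = 6.20×10⁻⁴ mol.
Photon energy at 417 nm: hc/λ = (6.626×10⁻³⁴)(2.998×10⁸)/(417×10⁻⁹) = 4.764×10⁻¹⁹ J.
Energy delivered: (224 W m⁻²)(9.39×10⁻⁴ m²)(3492 s) = 734.5 J.
Photons incident: 734.5 / 4.764×10⁻¹⁹ = 1.542×10²¹, i.e. 1.542×10²¹/6.022×10²³ = 0.002561 mol.
Fraction absorbed: 1 − 10^(−0.684) = 0.7930.
Photons absorbed: 0.7930 × 0.002561 = 0.002031 mol.
Φ = 6.20×10⁻⁴ mol / 0.002031 mol photons = 0.31.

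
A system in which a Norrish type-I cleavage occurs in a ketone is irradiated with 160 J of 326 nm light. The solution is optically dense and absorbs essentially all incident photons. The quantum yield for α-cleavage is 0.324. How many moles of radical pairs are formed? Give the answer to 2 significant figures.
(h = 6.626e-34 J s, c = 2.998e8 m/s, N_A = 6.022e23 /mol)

1.4e-4 mol

Photon energy at 326 nm: hc/λ = (6.626e-34)(2.998e8)/(326e-9) = 6.093e-19 J.
Photons incident: 160 / 6.093e-19 = 2.626e20, i.e. 2.626e20/6.022e23 = 4.361e-4 mol.
Product: Φ × n_abs = 0.324 × 4.361e-4 = 1.413e-4 mol.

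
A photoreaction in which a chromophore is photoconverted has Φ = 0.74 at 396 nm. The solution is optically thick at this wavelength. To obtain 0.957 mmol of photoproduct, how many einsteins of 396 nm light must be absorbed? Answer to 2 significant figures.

Product: 0.957 mmol = 9.57×10⁻⁴ mol.
Photons that must be absorbed: 9.57×10⁻⁴ / 0.74 = 0.001293 mol.

0.0013 einstein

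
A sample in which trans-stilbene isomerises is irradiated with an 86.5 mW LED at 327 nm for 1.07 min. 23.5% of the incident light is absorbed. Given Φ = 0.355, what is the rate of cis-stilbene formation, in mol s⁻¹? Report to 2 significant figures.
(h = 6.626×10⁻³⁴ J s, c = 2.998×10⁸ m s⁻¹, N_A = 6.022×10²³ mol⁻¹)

Photon energy at 327 nm: hc/λ = (6.626×10⁻³⁴)(2.998×10⁸)/(327×10⁻⁹) = 6.075×10⁻¹⁹ J.
Energy delivered: (86.5 mW)(64.2 s) = 5.553 J.
Photons incident: 5.553 / 6.075×10⁻¹⁹ = 9.141×10¹⁸, i.e. 9.141×10¹⁸/6.022×10²³ = 1.518×10⁻⁵ mol.
Photons absorbed: 0.235 × 1.518×10⁻⁵ = 3.567×10⁻⁶ mol.
Product formed: 0.355 × 3.567×10⁻⁶ = 1.266×10⁻⁶ mol.
Rate: 1.266×10⁻⁶ / 64.2 s = 2.0×10⁻⁸ mol s⁻¹.

2.0×10⁻⁸ mol s⁻¹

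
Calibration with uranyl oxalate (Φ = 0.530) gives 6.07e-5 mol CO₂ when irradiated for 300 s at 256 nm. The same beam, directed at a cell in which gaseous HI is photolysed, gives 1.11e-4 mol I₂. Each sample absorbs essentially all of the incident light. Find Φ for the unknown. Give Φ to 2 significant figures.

Photons absorbed by the actinometer: 6.07e-5 / 0.530 = 1.145e-4 mol.
Φ(unknown) = 1.11e-4 / 1.145e-4 = 0.97.

Φ = 0.97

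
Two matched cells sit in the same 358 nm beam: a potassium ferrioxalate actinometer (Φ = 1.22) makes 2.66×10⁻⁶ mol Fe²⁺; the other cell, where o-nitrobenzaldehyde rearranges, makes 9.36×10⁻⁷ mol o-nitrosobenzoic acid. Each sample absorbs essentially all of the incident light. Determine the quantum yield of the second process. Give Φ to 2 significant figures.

Photons absorbed by the actinometer: 2.66×10⁻⁶ / 1.22 = 2.180×10⁻⁶ mol.
Φ(unknown) = 9.36×10⁻⁷ / 2.180×10⁻⁶ = 0.43.

Φ = 0.43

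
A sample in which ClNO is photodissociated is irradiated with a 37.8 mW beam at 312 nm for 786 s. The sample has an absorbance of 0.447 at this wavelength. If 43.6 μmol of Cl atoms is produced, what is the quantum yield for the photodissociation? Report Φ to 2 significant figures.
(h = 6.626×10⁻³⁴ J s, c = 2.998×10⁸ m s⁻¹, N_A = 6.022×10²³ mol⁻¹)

Product: 43.6 μmol = 4.36×10⁻⁵ mol.
Photon energy at 312 nm: hc/λ = (6.626×10⁻³⁴)(2.998×10⁸)/(312×10⁻⁹) = 6.367×10⁻¹⁹ J.
Energy delivered: (37.8 mW)(786 s) = 29.71 J.
Photons incident: 29.71 / 6.367×10⁻¹⁹ = 4.666×10¹⁹, i.e. 4.666×10¹⁹/6.022×10²³ = 7.748×10⁻⁵ mol.
Fraction absorbed: 1 − 10^(−0.447) = 0.6427.
Photons absorbed: 0.6427 × 7.748×10⁻⁵ = 4.980×10⁻⁵ mol.
Φ = 4.36×10⁻⁵ mol / 4.980×10⁻⁵ mol photons = 0.88.

Φ = 0.88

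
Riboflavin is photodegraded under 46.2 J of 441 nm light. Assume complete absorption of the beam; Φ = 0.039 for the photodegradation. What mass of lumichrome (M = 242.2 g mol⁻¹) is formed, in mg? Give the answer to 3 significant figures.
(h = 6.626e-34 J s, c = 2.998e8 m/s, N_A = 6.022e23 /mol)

1.61 mg

Photon energy at 441 nm: hc/λ = (6.626e-34)(2.998e8)/(441e-9) = 4.504e-19 J.
Photons incident: 46.2 / 4.504e-19 = 1.026e20, i.e. 1.026e20/6.022e23 = 1.704e-4 mol.
Product: Φ × n_abs = 0.039 × 1.704e-4 = 6.646e-6 mol.
Mass: 6.646e-6 × 242.2 = 0.001610 g = 1.61 mg.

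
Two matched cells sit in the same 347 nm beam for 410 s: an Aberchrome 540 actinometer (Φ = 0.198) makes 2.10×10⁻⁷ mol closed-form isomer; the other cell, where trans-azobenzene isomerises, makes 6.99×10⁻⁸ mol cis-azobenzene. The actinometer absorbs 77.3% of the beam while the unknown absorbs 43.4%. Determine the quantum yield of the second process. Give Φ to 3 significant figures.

Φ = 0.117

Photons absorbed by the actinometer: 2.10×10⁻⁷ / 0.198 = 1.061×10⁻⁶ mol.
Incident flux: 1.061×10⁻⁶ / 0.773 = 1.373×10⁻⁶ einstein.
Absorbed by unknown: 0.434 × 1.373×10⁻⁶ = 5.959×10⁻⁷ mol.
Φ(unknown) = 6.99×10⁻⁸ / 5.959×10⁻⁷ = 0.117.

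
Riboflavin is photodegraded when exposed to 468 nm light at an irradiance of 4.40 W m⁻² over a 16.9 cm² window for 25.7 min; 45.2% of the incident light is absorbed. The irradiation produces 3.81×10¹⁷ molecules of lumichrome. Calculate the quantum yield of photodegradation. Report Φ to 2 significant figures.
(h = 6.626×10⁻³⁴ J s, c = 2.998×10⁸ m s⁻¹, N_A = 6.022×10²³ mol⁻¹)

Product: 3.81×10¹⁷ / 6.022×10²³ = 6.327×10⁻⁷ mol.
Photon energy at 468 nm: hc/λ = (6.626×10⁻³⁴)(2.998×10⁸)/(468×10⁻⁹) = 4.245×10⁻¹⁹ J.
Energy delivered: (4.40 W m⁻²)(16.9×10⁻⁴ m²)(1542 s) = 11.47 J.
Photons incident: 11.47 / 4.245×10⁻¹⁹ = 2.702×10¹⁹, i.e. 2.702×10¹⁹/6.022×10²³ = 4.487×10⁻⁵ mol.
Photons absorbed: 0.452 × 4.487×10⁻⁵ = 2.028×10⁻⁵ mol.
Φ = 6.327×10⁻⁷ mol / 2.028×10⁻⁵ mol photons = 0.031.

Φ = 0.031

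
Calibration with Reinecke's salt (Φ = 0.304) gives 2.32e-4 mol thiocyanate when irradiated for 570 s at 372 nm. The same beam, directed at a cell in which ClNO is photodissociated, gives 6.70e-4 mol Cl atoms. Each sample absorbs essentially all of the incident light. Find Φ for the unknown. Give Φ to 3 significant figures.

Photons absorbed by the actinometer: 2.32e-4 / 0.304 = 7.632e-4 mol.
Φ(unknown) = 6.70e-4 / 7.632e-4 = 0.878.

Φ = 0.878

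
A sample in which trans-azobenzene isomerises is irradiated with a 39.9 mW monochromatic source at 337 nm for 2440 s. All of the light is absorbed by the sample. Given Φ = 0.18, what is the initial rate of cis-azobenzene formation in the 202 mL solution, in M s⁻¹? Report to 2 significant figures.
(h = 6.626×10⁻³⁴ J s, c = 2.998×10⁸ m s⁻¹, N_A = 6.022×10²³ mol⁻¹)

Photon energy at 337 nm: hc/λ = (6.626×10⁻³⁴)(2.998×10⁸)/(337×10⁻⁹) = 5.895×10⁻¹⁹ J.
Energy delivered: (39.9 mW)(2440 s) = 97.36 J.
Photons incident: 97.36 / 5.895×10⁻¹⁹ = 1.652×10²⁰, i.e. 1.652×10²⁰/6.022×10²³ = 2.743×10⁻⁴ mol.
Product formed: 0.18 × 2.743×10⁻⁴ = 4.937×10⁻⁵ mol.
Rate: 4.937×10⁻⁵ mol / (2440 s × 0.202 L) = 1.0×10⁻⁷ M s⁻¹.

1.0×10⁻⁷ M s⁻¹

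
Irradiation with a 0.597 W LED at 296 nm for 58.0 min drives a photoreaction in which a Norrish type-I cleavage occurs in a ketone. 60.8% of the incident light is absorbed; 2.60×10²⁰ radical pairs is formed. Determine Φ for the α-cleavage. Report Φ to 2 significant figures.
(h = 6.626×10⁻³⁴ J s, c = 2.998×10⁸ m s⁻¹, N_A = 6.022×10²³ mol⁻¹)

Product: 2.60×10²⁰ / 6.022×10²³ = 4.318×10⁻⁴ mol.
Photon energy at 296 nm: hc/λ = (6.626×10⁻³⁴)(2.998×10⁸)/(296×10⁻⁹) = 6.711×10⁻¹⁹ J.
Energy delivered: (0.597 W)(3480 s) = 2078 J.
Photons incident: 2078 / 6.711×10⁻¹⁹ = 3.096×10²¹, i.e. 3.096×10²¹/6.022×10²³ = 0.005141 mol.
Photons absorbed: 0.608 × 0.005141 = 0.003126 mol.
Φ = 4.318×10⁻⁴ mol / 0.003126 mol photons = 0.14.

Φ = 0.14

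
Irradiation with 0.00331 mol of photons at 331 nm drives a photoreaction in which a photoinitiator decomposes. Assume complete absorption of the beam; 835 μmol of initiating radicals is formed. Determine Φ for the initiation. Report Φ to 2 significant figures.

Φ = 0.25

Product: 835 μmol = 8.35e-4 mol.
Φ = 8.35e-4 mol / 0.00331 mol photons = 0.25.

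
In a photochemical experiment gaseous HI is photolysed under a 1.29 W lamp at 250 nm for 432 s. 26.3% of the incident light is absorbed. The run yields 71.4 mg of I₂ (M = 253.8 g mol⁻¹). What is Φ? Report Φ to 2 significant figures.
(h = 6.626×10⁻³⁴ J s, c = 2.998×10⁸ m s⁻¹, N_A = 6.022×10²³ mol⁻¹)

Product: 71.4 mg / 253.8 g mol⁻¹ = 2.813×10⁻⁴ mol.
Photon energy at 250 nm: hc/λ = (6.626×10⁻³⁴)(2.998×10⁸)/(250×10⁻⁹) = 7.946×10⁻¹⁹ J.
Energy delivered: (1.29 W)(432 s) = 557.3 J.
Photons incident: 557.3 / 7.946×10⁻¹⁹ = 7.014×10²⁰, i.e. 7.014×10²⁰/6.022×10²³ = 0.001165 mol.
Photons absorbed: 0.263 × 0.001165 = 3.064×10⁻⁴ mol.
Φ = 2.813×10⁻⁴ mol / 3.064×10⁻⁴ mol photons = 0.92.

Φ = 0.92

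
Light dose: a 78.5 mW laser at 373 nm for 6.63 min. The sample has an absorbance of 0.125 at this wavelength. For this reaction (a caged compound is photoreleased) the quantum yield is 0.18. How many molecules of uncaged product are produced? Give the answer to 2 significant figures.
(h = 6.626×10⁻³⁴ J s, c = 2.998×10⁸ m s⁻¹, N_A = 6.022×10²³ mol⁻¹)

2.6×10¹⁸ molecules

Photon energy at 373 nm: hc/λ = (6.626×10⁻³⁴)(2.998×10⁸)/(373×10⁻⁹) = 5.326×10⁻¹⁹ J.
Energy delivered: (78.5 mW)(397.8 s) = 31.23 J.
Photons incident: 31.23 / 5.326×10⁻¹⁹ = 5.864×10¹⁹, i.e. 5.864×10¹⁹/6.022×10²³ = 9.738×10⁻⁵ mol.
Fraction absorbed: 1 − 10^(−0.125) = 0.2501.
Photons absorbed: 0.2501 × 9.738×10⁻⁵ = 2.435×10⁻⁵ mol.
Product: Φ × n_abs = 0.18 × 2.435×10⁻⁵ = 4.383×10⁻⁶ mol.
As a count: 4.383×10⁻⁶ × 6.022×10²³ = 2.6×10¹⁸.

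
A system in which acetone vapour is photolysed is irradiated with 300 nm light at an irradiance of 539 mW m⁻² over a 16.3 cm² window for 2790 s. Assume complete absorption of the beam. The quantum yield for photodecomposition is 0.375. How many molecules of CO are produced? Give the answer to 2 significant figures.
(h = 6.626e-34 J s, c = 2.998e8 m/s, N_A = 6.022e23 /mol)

Photon energy at 300 nm: hc/λ = (6.626e-34)(2.998e8)/(300e-9) = 6.622e-19 J.
Energy delivered: (539 mW m⁻²)(16.3e-4 m²)(2790 s) = 2.451 J.
Photons incident: 2.451 / 6.622e-19 = 3.701e18, i.e. 3.701e18/6.022e23 = 6.146e-6 mol.
Product: Φ × n_abs = 0.375 × 6.146e-6 = 2.305e-6 mol.
As a count: 2.305e-6 × 6.022e23 = 1.4e18.

1.4e18 molecules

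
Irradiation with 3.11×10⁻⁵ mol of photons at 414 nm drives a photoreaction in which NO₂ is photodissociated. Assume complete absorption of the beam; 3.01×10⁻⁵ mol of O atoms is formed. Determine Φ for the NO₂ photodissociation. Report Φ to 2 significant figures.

Φ = 3.01×10⁻⁵ mol / 3.11×10⁻⁵ mol photons = 0.97.

Φ = 0.97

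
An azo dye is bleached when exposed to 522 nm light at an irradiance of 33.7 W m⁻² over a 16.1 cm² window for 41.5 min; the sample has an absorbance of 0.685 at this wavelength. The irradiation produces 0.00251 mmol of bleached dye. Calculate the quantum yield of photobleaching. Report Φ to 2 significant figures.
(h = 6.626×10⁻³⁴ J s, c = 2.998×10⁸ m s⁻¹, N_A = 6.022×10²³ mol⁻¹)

Φ = 0.0054

Product: 0.00251 mmol = 2.51×10⁻⁶ mol.
Photon energy at 522 nm: hc/λ = (6.626×10⁻³⁴)(2.998×10⁸)/(522×10⁻⁹) = 3.806×10⁻¹⁹ J.
Energy delivered: (33.7 W m⁻²)(16.1×10⁻⁴ m²)(2490 s) = 135.1 J.
Photons incident: 135.1 / 3.806×10⁻¹⁹ = 3.550×10²⁰, i.e. 3.550×10²⁰/6.022×10²³ = 5.895×10⁻⁴ mol.
Fraction absorbed: 1 − 10^(−0.685) = 0.7935.
Photons absorbed: 0.7935 × 5.895×10⁻⁴ = 4.678×10⁻⁴ mol.
Φ = 2.51×10⁻⁶ mol / 4.678×10⁻⁴ mol photons = 0.0054.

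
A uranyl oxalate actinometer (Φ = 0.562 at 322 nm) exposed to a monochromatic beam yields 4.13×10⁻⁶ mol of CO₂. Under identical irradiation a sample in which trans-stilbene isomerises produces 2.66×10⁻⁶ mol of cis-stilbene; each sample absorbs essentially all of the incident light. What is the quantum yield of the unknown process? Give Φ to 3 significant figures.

Φ = 0.362

Photons absorbed by the actinometer: 4.13×10⁻⁶ / 0.562 = 7.349×10⁻⁶ mol.
Φ(unknown) = 2.66×10⁻⁶ / 7.349×10⁻⁶ = 0.362.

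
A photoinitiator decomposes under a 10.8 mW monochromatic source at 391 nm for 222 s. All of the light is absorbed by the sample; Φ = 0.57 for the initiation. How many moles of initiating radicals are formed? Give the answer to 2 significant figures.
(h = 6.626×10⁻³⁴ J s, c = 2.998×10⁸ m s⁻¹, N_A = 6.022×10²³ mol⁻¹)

4.5×10⁻⁶ mol

Photon energy at 391 nm: hc/λ = (6.626×10⁻³⁴)(2.998×10⁸)/(391×10⁻⁹) = 5.080×10⁻¹⁹ J.
Energy delivered: (10.8 mW)(222 s) = 2.398 J.
Photons incident: 2.398 / 5.080×10⁻¹⁹ = 4.720×10¹⁸, i.e. 4.720×10¹⁸/6.022×10²³ = 7.838×10⁻⁶ mol.
Product: Φ × n_abs = 0.57 × 7.838×10⁻⁶ = 4.468×10⁻⁶ mol.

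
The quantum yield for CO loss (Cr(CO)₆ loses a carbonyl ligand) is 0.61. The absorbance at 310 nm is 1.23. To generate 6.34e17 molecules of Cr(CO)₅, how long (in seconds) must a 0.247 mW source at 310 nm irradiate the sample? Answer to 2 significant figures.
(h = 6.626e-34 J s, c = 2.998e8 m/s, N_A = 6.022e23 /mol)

t ≈ 2900 s

Product: 6.34e17 / 6.022e23 = 1.053e-6 mol.
Photons that must be absorbed: 1.053e-6 / 0.61 = 1.726e-6 mol.
Fraction absorbed: 1 − 10^(−1.23) = 0.9411.
Incident photons needed: 1.726e-6 / 0.9411 = 1.834e-6 mol.
Photon energy: hc/λ = 6.408e-19 J; per mole, 3.859e5 J mol⁻¹.
Energy required: 1.834e-6 × 3.859e5 = 0.7077 J.
Time: 0.7077 J / 0.000247 W = 2900 s.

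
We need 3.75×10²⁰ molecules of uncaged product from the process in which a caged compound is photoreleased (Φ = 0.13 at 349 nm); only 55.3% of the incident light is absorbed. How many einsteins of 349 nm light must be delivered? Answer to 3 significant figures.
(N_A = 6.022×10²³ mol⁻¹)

Product: 3.75×10²⁰ / 6.022×10²³ = 6.227×10⁻⁴ mol.
Photons that must be absorbed: 6.227×10⁻⁴ / 0.13 = 0.004790 mol.
Incident photons needed: 0.004790 / 0.553 = 0.008662 mol.

0.00866 einstein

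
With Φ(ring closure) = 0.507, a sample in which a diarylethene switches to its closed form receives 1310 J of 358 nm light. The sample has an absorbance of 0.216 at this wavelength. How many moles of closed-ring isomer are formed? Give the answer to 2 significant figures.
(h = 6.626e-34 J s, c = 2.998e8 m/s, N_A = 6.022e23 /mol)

Photon energy at 358 nm: hc/λ = (6.626e-34)(2.998e8)/(358e-9) = 5.549e-19 J.
Photons incident: 1310 / 5.549e-19 = 2.361e21, i.e. 2.361e21/6.022e23 = 0.003921 mol.
Fraction absorbed: 1 − 10^(−0.216) = 0.3919.
Photons absorbed: 0.3919 × 0.003921 = 0.001537 mol.
Product: Φ × n_abs = 0.507 × 0.001537 = 7.793e-4 mol.

7.8e-4 mol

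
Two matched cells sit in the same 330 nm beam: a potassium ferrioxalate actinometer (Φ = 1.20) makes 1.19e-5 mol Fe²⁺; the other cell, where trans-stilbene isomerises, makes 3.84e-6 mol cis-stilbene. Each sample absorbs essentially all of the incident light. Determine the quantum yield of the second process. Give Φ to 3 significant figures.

Photons absorbed by the actinometer: 1.19e-5 / 1.20 = 9.917e-6 mol.
Φ(unknown) = 3.84e-6 / 9.917e-6 = 0.387.

Φ = 0.387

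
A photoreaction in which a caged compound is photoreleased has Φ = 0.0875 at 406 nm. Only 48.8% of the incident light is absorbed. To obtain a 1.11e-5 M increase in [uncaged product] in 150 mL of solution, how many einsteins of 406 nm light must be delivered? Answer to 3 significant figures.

3.90e-5 einstein

Product: (1.11e-5 M)(0.15 L) = 1.665e-6 mol.
Photons that must be absorbed: 1.665e-6 / 0.0875 = 1.903e-5 mol.
Incident photons needed: 1.903e-5 / 0.488 = 3.900e-5 mol.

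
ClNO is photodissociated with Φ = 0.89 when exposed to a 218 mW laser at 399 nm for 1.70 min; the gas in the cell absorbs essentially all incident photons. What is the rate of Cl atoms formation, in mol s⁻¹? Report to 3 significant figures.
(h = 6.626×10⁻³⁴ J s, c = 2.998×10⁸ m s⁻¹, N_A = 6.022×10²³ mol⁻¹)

Photon energy at 399 nm: hc/λ = (6.626×10⁻³⁴)(2.998×10⁸)/(399×10⁻⁹) = 4.979×10⁻¹⁹ J.
Energy delivered: (218 mW)(102 s) = 22.24 J.
Photons incident: 22.24 / 4.979×10⁻¹⁹ = 4.467×10¹⁹, i.e. 4.467×10¹⁹/6.022×10²³ = 7.418×10⁻⁵ mol.
Product formed: 0.89 × 7.418×10⁻⁵ = 6.602×10⁻⁵ mol.
Rate: 6.602×10⁻⁵ / 102 s = 6.47×10⁻⁷ mol s⁻¹.

6.47×10⁻⁷ mol s⁻¹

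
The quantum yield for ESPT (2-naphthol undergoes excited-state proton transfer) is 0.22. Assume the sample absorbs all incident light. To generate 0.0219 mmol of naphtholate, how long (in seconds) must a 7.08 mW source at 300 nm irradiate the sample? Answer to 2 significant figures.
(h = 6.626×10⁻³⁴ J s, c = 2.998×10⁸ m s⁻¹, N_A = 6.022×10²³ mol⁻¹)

Product: 0.0219 mmol = 2.19×10⁻⁵ mol.
Photons that must be absorbed: 2.19×10⁻⁵ / 0.22 = 9.955×10⁻⁵ mol.
Photon energy: hc/λ = 6.622×10⁻¹⁹ J; per mole, 3.988×10⁵ J mol⁻¹.
Energy required: 9.955×10⁻⁵ × 3.988×10⁵ = 39.70 J.
Time: 39.70 J / 0.00708 W = 5600 s.

t ≈ 5600 s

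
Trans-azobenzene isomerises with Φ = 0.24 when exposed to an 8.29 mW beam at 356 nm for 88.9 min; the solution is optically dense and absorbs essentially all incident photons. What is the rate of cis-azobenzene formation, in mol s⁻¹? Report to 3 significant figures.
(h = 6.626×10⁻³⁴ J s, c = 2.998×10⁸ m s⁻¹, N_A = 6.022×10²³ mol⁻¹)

Photon energy at 356 nm: hc/λ = (6.626×10⁻³⁴)(2.998×10⁸)/(356×10⁻⁹) = 5.580×10⁻¹⁹ J.
Energy delivered: (8.29 mW)(5334 s) = 44.22 J.
Photons incident: 44.22 / 5.580×10⁻¹⁹ = 7.925×10¹⁹, i.e. 7.925×10¹⁹/6.022×10²³ = 1.316×10⁻⁴ mol.
Product formed: 0.24 × 1.316×10⁻⁴ = 3.158×10⁻⁵ mol.
Rate: 3.158×10⁻⁵ / 5334 s = 5.92×10⁻⁹ mol s⁻¹.

5.92×10⁻⁹ mol s⁻¹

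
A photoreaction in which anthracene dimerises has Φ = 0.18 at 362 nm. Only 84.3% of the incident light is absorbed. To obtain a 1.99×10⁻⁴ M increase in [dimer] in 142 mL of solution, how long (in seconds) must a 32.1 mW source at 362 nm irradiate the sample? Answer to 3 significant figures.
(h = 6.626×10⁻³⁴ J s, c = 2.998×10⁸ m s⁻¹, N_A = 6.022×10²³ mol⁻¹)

t ≈ 1920 s

Product: (1.99×10⁻⁴ M)(0.142 L) = 2.826×10⁻⁵ mol.
Photons that must be absorbed: 2.826×10⁻⁵ / 0.18 = 1.570×10⁻⁴ mol.
Incident photons needed: 1.570×10⁻⁴ / 0.843 = 1.862×10⁻⁴ mol.
Photon energy: hc/λ = 5.487×10⁻¹⁹ J; per mole, 3.304×10⁵ J mol⁻¹.
Energy required: 1.862×10⁻⁴ × 3.304×10⁵ = 61.52 J.
Time: 61.52 J / 0.0321 W = 1920 s.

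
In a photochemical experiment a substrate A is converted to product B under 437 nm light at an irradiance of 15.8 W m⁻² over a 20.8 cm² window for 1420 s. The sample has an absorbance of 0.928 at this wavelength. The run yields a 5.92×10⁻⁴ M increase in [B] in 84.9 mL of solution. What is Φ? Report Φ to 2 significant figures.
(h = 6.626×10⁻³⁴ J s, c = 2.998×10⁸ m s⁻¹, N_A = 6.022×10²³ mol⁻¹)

Φ = 0.33

Product: (5.92×10⁻⁴ M)(0.0849 L) = 5.026×10⁻⁵ mol.
Photon energy at 437 nm: hc/λ = (6.626×10⁻³⁴)(2.998×10⁸)/(437×10⁻⁹) = 4.546×10⁻¹⁹ J.
Energy delivered: (15.8 W m⁻²)(20.8×10⁻⁴ m²)(1420 s) = 46.67 J.
Photons incident: 46.67 / 4.546×10⁻¹⁹ = 1.027×10²⁰, i.e. 1.027×10²⁰/6.022×10²³ = 1.705×10⁻⁴ mol.
Fraction absorbed: 1 − 10^(−0.928) = 0.8820.
Photons absorbed: 0.8820 × 1.705×10⁻⁴ = 1.504×10⁻⁴ mol.
Φ = 5.026×10⁻⁵ mol / 1.504×10⁻⁴ mol photons = 0.33.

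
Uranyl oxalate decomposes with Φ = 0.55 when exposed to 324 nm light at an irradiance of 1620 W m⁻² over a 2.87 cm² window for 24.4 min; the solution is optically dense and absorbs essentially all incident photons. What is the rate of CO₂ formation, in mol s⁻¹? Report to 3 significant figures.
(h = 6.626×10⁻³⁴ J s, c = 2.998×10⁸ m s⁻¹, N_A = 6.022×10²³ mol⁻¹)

Photon energy at 324 nm: hc/λ = (6.626×10⁻³⁴)(2.998×10⁸)/(324×10⁻⁹) = 6.131×10⁻¹⁹ J.
Energy delivered: (1620 W m⁻²)(2.87×10⁻⁴ m²)(1464 s) = 680.7 J.
Photons incident: 680.7 / 6.131×10⁻¹⁹ = 1.110×10²¹, i.e. 1.110×10²¹/6.022×10²³ = 0.001843 mol.
Product formed: 0.55 × 0.001843 = 0.001014 mol.
Rate: 0.001014 / 1464 s = 6.93×10⁻⁷ mol s⁻¹.

6.93×10⁻⁷ mol s⁻¹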